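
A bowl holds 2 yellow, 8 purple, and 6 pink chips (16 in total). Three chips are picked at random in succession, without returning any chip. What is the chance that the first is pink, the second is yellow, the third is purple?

1/35

Multiply the conditional probability of each draw in order, without replacement, so each draw removes one from its color and from the total.
P = (6/16) · (2/15) · (8/14) = 1/35 ≈ 0.0286.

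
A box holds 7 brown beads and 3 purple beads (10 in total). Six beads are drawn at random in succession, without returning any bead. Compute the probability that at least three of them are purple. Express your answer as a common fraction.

1/6

Sum the hypergeometric tail for j = 3,…,3 purple beads.
Favorable = C(3,3)·C(7,3) = 35; total = C(10,6) = 210.
P = 35/210 = 1/6 ≈ 0.1667.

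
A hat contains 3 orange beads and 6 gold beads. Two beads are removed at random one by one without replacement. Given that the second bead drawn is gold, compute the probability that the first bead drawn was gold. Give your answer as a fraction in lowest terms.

P(first=gold and the second bead drawn is gold) = (6/9)·(5/8) = 5/12.
P(the second bead drawn is gold) = Σ over first color = 1/4 + 5/12 = 2/3.
By Bayes, P(first=gold | the second bead drawn is gold) = 5/12 / 2/3 = 5/8 ≈ 0.6250.

5/8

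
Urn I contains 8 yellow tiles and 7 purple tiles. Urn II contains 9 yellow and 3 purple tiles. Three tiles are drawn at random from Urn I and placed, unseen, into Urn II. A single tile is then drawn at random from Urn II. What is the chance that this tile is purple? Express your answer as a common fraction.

Condition on how many of the transferred tiles are purple (from Urn I: 7 purple of 15; then Urn II has 15 total).
  0 purple: C(7,0)C(8,3)/C(15,3) = 8/65; then P = 3/15
  1 purple: C(7,1)C(8,2)/C(15,3) = 28/65; then P = 4/15
  2 purple: C(7,2)C(8,1)/C(15,3) = 24/65; then P = 5/15
  3 purple: C(7,3)C(8,0)/C(15,3) = 1/13; then P = 6/15
P(purple from Urn II) = 22/75 ≈ 0.2933.

22/75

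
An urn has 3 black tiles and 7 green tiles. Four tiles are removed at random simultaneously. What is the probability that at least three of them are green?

Sum the hypergeometric tail for j = 3,…,4 green tiles.
Favorable = C(7,3)·C(3,1) + C(7,4)·C(3,0) = 140; total = C(10,4) = 210.
P = 140/210 = 2/3 ≈ 0.6667.

2/3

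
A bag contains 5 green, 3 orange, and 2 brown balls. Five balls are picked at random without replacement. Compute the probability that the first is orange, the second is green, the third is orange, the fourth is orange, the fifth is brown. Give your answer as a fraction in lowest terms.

1/504

Multiply the conditional probability of each draw in order, without replacement, so each draw removes one from its color and from the total.
P = (3/10) · (5/9) · (2/8) · (1/7) · (2/6) = 1/504 ≈ 0.0020.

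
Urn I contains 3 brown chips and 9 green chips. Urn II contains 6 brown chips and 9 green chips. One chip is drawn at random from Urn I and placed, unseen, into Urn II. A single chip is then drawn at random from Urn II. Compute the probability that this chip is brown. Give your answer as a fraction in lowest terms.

25/64

Condition on how many of the transferred chips are brown (from Urn I: 3 brown of 12; then Urn II has 16 total).
  0 brown: C(3,0)C(9,1)/C(12,1) = 3/4; then P = 6/16
  1 brown: C(3,1)C(9,0)/C(12,1) = 1/4; then P = 7/16
P(brown from Urn II) = 25/64 ≈ 0.3906.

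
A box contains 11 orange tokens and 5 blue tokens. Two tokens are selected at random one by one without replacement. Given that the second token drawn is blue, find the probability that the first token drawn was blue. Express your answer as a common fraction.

P(first=blue and the second token drawn is blue) = (5/16)·(4/15) = 1/12.
P(the second token drawn is blue) = Σ over first color = 11/48 + 1/12 = 5/16.
By Bayes, P(first=blue | the second token drawn is blue) = 1/12 / 5/16 = 4/15 ≈ 0.2667.

4/15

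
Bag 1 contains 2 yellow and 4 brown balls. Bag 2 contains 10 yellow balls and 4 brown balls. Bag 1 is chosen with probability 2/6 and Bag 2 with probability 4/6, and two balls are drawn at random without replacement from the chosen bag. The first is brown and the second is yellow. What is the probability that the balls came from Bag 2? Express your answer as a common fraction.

P(E | Bag 1) = 4/15; P(E | Bag 2) = 20/91.
P(E) = 1/3·4/15 + 2/3·20/91 = 964/4095.
By Bayes' rule, P(Bag 2 | E) = 40/273 / 964/4095 = 150/241 ≈ 0.6224.

150/241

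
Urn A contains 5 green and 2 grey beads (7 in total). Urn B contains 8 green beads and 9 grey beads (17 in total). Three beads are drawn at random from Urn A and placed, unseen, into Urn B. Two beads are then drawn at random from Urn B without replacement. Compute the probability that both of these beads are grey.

Condition on how many of the transferred beads are grey (from Urn A: 2 grey of 7; then Urn B has 20 total).
  0 grey: C(2,0)C(5,3)/C(7,3) = 2/7; then P = C(9,2)/C(20,2) = 18/95
  1 grey: C(2,1)C(5,2)/C(7,3) = 4/7; then P = C(10,2)/C(20,2) = 9/38
  2 grey: C(2,2)C(5,1)/C(7,3) = 1/7; then P = C(11,2)/C(20,2) = 11/38
P(both grey) = 307/1330 ≈ 0.2308.

307/1330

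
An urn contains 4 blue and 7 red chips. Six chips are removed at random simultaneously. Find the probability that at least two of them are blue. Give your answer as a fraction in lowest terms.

53/66

Sum the hypergeometric tail for j = 2,…,4 blue chips.
Favorable = C(4,2)·C(7,4) + C(4,3)·C(7,3) + C(4,4)·C(7,2) = 371; total = C(11,6) = 462.
P = 371/462 = 53/66 ≈ 0.8030.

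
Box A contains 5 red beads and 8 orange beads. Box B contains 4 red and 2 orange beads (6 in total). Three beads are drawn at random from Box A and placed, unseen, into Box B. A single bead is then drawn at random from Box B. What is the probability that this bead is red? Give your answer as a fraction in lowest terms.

Condition on how many of the transferred beads are red (from Box A: 5 red of 13; then Box B has 9 total).
  0 red: C(5,0)C(8,3)/C(13,3) = 28/143; then P = 4/9
  1 red: C(5,1)C(8,2)/C(13,3) = 70/143; then P = 5/9
  2 red: C(5,2)C(8,1)/C(13,3) = 40/143; then P = 6/9
  3 red: C(5,3)C(8,0)/C(13,3) = 5/143; then P = 7/9
P(red from Box B) = 67/117 ≈ 0.5726.

67/117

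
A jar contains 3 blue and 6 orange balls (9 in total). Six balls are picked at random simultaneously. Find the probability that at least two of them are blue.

Sum the hypergeometric tail for j = 2,…,3 blue balls.
Favorable = C(3,2)·C(6,4) + C(3,3)·C(6,3) = 65; total = C(9,6) = 84.
P = 65/84 = 65/84 ≈ 0.7738.

65/84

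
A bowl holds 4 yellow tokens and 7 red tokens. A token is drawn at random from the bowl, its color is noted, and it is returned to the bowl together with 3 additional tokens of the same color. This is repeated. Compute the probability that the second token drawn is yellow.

Condition on the first draw. If first is yellow (prob 4/11), second-yellow has prob (7)/(14); if not (prob 7/11), it has prob 4/(14).
P = (4/11)·(7/14) + (7/11)·(4/14) = 4/11 ≈ 0.3636.

4/11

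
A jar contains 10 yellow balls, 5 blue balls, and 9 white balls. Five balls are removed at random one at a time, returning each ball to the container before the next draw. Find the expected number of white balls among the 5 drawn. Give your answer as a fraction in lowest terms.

By linearity of expectation, E[X] = Σ P(draw i is white); each independent draw has P(white) = 9/24.
E[X] = 5 · 9/24 = 15/8 ≈ 1.8750.

15/8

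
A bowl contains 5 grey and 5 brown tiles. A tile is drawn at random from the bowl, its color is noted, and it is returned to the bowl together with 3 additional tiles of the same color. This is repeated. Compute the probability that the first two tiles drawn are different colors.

Either brown then grey, or grey then brown; after the first draw the total is 13.
P = (5/10)·(5/13) + (5/10)·(5/13) = 5/13 ≈ 0.3846.

5/13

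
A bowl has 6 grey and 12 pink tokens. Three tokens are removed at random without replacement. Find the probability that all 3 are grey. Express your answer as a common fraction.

5/204

Unordered draws without replacement: count favorable combinations over C(18,3).
Favorable = C(6,3) · C(12,0) = 20; total = C(18,3) = 816.
P = 20/816 = 5/204 ≈ 0.0245.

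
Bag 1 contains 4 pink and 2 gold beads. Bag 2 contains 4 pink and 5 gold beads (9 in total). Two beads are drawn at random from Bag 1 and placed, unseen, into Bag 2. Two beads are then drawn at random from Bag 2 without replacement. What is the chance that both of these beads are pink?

16/75

Condition on how many of the transferred beads are pink (from Bag 1: 4 pink of 6; then Bag 2 has 11 total).
  0 pink: C(4,0)C(2,2)/C(6,2) = 1/15; then P = C(4,2)/C(11,2) = 6/55
  1 pink: C(4,1)C(2,1)/C(6,2) = 8/15; then P = C(5,2)/C(11,2) = 2/11
  2 pink: C(4,2)C(2,0)/C(6,2) = 2/5; then P = C(6,2)/C(11,2) = 3/11
P(both pink) = 16/75 ≈ 0.2133.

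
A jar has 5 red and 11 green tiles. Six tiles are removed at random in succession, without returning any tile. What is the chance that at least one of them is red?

49/52

Use the complement: P(at least one red) = 1 − P(no red).
P(none) = C(11,6)/C(16,6) = 462/8008.
So P = 1 − 462/8008 = 49/52 ≈ 0.9423.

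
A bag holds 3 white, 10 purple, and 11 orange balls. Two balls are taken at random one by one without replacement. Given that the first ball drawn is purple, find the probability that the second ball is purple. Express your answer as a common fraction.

After removing 1 purple, the bag has 9 purple out of 23 remaining.
P(second is purple | given) = 9/23 ≈ 0.3913.

9/23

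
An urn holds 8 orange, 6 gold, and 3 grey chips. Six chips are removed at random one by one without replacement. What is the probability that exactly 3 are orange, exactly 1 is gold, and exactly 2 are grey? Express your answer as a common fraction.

Unordered draws without replacement: count favorable combinations over C(17,6).
Favorable = C(8,3) · C(6,1) · C(3,2) = 1008; total = C(17,6) = 12376.
P = 1008/12376 = 18/221 ≈ 0.0814.

18/221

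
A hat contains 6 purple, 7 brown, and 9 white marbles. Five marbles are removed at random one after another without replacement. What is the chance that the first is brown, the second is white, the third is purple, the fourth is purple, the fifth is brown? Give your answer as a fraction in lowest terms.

Multiply the conditional probability of each draw in order, without replacement, so each draw removes one from its color and from the total.
P = (7/22) · (9/21) · (6/20) · (5/19) · (6/18) = 3/836 ≈ 0.0036.

3/836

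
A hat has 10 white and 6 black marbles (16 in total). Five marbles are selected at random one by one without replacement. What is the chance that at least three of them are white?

Sum the hypergeometric tail for j = 3,…,5 white marbles.
Favorable = C(10,3)·C(6,2) + C(10,4)·C(6,1) + C(10,5)·C(6,0) = 3312; total = C(16,5) = 4368.
P = 3312/4368 = 69/91 ≈ 0.7582.

69/91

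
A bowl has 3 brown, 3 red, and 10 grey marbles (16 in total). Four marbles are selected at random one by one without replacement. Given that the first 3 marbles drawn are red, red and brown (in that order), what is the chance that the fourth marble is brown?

2/13

After removing 1 brown, 2 red, the bowl has 2 brown out of 13 remaining.
P(fourth is brown | given) = 2/13 ≈ 0.1538.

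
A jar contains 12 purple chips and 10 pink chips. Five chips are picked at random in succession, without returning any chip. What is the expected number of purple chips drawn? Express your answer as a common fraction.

30/11

By linearity of expectation, E[X] = Σ P(draw i is purple); by symmetry each draw (even without replacement) has P(purple) = 12/22.
E[X] = 5 · 12/22 = 30/11 ≈ 2.7273.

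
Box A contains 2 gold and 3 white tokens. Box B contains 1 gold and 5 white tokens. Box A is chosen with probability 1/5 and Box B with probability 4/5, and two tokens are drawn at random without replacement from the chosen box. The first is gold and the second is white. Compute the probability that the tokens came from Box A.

9/29

P(E | Box A) = 3/10; P(E | Box B) = 1/6.
P(E) = 1/5·3/10 + 4/5·1/6 = 29/150.
By Bayes' rule, P(Box A | E) = 3/50 / 29/150 = 9/29 ≈ 0.3103.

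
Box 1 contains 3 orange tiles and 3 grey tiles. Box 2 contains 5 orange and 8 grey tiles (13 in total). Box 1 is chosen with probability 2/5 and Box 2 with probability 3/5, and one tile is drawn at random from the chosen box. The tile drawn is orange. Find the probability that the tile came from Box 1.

13/28

P(orange | Box 1) = 1/2; P(orange | Box 2) = 5/13.
P(orange) = 2/5·1/2 + 3/5·5/13 = 28/65.
By Bayes' rule, P(Box 1 | orange) = 1/5 / 28/65 = 13/28 ≈ 0.4643.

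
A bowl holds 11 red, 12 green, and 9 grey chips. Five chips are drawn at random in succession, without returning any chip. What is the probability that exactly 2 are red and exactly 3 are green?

Unordered draws without replacement: count favorable combinations over C(32,5).
Favorable = C(11,2) · C(12,3) · C(9,0) = 12100; total = C(32,5) = 201376.
P = 12100/201376 = 3025/50344 ≈ 0.0601.

3025/50344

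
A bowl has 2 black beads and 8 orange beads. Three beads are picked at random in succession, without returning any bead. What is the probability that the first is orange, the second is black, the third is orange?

Multiply the conditional probability of each draw in order, without replacement, so each draw removes one from its color and from the total.
P = (8/10) · (2/9) · (7/8) = 7/45 ≈ 0.1556.

7/45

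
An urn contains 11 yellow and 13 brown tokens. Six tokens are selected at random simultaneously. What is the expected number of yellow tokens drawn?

11/4

By linearity of expectation, E[X] = Σ P(draw i is yellow); by symmetry each draw (even without replacement) has P(yellow) = 11/24.
E[X] = 6 · 11/24 = 11/4 ≈ 2.7500.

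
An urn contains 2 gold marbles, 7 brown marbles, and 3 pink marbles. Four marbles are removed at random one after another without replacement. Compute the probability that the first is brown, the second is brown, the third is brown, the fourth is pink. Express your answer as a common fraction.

7/132

Multiply the conditional probability of each draw in order, without replacement, so each draw removes one from its color and from the total.
P = (7/12) · (6/11) · (5/10) · (3/9) = 7/132 ≈ 0.0530.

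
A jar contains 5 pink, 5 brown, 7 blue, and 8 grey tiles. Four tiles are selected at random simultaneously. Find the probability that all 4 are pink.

1/2530

Unordered draws without replacement: count favorable combinations over C(25,4).
Favorable = C(5,4) · C(5,0) · C(7,0) · C(8,0) = 5; total = C(25,4) = 12650.
P = 5/12650 = 1/2530 ≈ 0.0004.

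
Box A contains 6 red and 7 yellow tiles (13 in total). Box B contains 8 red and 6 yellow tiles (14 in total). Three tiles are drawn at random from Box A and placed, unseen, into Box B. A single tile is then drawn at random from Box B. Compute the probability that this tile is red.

122/221

Condition on how many of the transferred tiles are red (from Box A: 6 red of 13; then Box B has 17 total).
  0 red: C(6,0)C(7,3)/C(13,3) = 35/286; then P = 8/17
  1 red: C(6,1)C(7,2)/C(13,3) = 63/143; then P = 9/17
  2 red: C(6,2)C(7,1)/C(13,3) = 105/286; then P = 10/17
  3 red: C(6,3)C(7,0)/C(13,3) = 10/143; then P = 11/17
P(red from Box B) = 122/221 ≈ 0.5520.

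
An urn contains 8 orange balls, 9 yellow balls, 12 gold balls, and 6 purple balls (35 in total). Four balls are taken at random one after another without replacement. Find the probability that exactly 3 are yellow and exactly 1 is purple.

Unordered draws without replacement: count favorable combinations over C(35,4).
Favorable = C(8,0) · C(9,3) · C(12,0) · C(6,1) = 504; total = C(35,4) = 52360.
P = 504/52360 = 9/935 ≈ 0.0096.

9/935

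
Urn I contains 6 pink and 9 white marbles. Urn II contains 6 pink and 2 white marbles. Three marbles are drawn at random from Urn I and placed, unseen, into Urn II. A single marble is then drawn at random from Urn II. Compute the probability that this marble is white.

Condition on how many of the transferred marbles are white (from Urn I: 9 white of 15; then Urn II has 11 total).
  0 white: C(9,0)C(6,3)/C(15,3) = 4/91; then P = 2/11
  1 white: C(9,1)C(6,2)/C(15,3) = 27/91; then P = 3/11
  2 white: C(9,2)C(6,1)/C(15,3) = 216/455; then P = 4/11
  3 white: C(9,3)C(6,0)/C(15,3) = 12/65; then P = 5/11
P(white from Urn II) = 19/55 ≈ 0.3455.

19/55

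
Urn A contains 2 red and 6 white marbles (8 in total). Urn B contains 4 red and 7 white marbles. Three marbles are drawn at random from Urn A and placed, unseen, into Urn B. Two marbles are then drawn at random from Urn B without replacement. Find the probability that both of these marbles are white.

Condition on how many of the transferred marbles are white (from Urn A: 6 white of 8; then Urn B has 14 total).
  1 white: C(6,1)C(2,2)/C(8,3) = 3/28; then P = C(8,2)/C(14,2) = 4/13
  2 white: C(6,2)C(2,1)/C(8,3) = 15/28; then P = C(9,2)/C(14,2) = 36/91
  3 white: C(6,3)C(2,0)/C(8,3) = 5/14; then P = C(10,2)/C(14,2) = 45/91
P(both white) = 537/1274 ≈ 0.4215.

537/1274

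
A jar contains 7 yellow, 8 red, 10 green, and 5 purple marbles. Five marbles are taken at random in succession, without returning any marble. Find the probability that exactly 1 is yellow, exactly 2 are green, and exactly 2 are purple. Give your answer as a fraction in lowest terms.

Unordered draws without replacement: count favorable combinations over C(30,5).
Favorable = C(7,1) · C(8,0) · C(10,2) · C(5,2) = 3150; total = C(30,5) = 142506.
P = 3150/142506 = 25/1131 ≈ 0.0221.

25/1131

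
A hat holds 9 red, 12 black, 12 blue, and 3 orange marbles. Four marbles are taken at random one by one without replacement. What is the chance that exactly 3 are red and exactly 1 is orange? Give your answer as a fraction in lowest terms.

Unordered draws without replacement: count favorable combinations over C(36,4).
Favorable = C(9,3) · C(12,0) · C(12,0) · C(3,1) = 252; total = C(36,4) = 58905.
P = 252/58905 = 4/935 ≈ 0.0043.

4/935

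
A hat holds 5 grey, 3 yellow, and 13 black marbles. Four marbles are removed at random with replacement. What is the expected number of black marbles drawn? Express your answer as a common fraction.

By linearity of expectation, E[X] = Σ P(draw i is black); each independent draw has P(black) = 13/21.
E[X] = 4 · 13/21 = 52/21 ≈ 2.4762.

52/21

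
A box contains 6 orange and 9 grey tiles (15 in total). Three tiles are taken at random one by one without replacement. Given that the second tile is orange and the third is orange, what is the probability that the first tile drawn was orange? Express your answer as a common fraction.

4/13

P(first=orange and the second tile is orange and the third is orange) = (6/15)·(5/14)·(4/13) = 4/91.
P(E) = Σ over first color = 4/91 + 9/91 = 1/7.
By Bayes, P(first=orange | E) = 4/91 / 1/7 = 4/13 ≈ 0.3077.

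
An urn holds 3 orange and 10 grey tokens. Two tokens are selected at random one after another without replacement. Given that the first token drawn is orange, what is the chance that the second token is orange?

1/6

After removing 1 orange, the urn has 2 orange out of 12 remaining.
P(second is orange | given) = 2/12 = 1/6 ≈ 0.1667.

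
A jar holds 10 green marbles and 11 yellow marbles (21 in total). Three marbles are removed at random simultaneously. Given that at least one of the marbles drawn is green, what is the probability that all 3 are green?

24/233

P(all 3 green) = C(10,3)/C(21,3) = 12/133; P(at least one green) = 1 − C(11,3)/C(21,3) = 233/266.
Since 'all 3 green' ⊆ 'at least one green', P(all 3 | at least one) = 12/133 / 233/266 = 24/233 ≈ 0.1030.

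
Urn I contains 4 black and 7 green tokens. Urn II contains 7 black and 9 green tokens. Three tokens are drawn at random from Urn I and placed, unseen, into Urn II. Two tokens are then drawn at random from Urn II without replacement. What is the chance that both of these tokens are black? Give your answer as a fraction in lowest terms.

177/1045

Condition on how many of the transferred tokens are black (from Urn I: 4 black of 11; then Urn II has 19 total).
  0 black: C(4,0)C(7,3)/C(11,3) = 7/33; then P = C(7,2)/C(19,2) = 7/57
  1 black: C(4,1)C(7,2)/C(11,3) = 28/55; then P = C(8,2)/C(19,2) = 28/171
  2 black: C(4,2)C(7,1)/C(11,3) = 14/55; then P = C(9,2)/C(19,2) = 4/19
  3 black: C(4,3)C(7,0)/C(11,3) = 4/165; then P = C(10,2)/C(19,2) = 5/19
P(both black) = 177/1045 ≈ 0.1694.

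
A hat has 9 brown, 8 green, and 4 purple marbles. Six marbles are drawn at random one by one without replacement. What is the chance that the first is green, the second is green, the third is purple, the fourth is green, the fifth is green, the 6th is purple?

Multiply the conditional probability of each draw in order, without replacement, so each draw removes one from its color and from the total.
P = (8/21) · (7/20) · (4/19) · (6/18) · (5/17) · (3/16) = 1/1938 ≈ 0.0005.

1/1938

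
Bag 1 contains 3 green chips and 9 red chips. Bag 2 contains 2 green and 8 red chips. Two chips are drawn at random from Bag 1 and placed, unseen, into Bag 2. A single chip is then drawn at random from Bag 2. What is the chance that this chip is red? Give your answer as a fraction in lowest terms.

19/24

Condition on how many of the transferred chips are red (from Bag 1: 9 red of 12; then Bag 2 has 12 total).
  0 red: C(9,0)C(3,2)/C(12,2) = 1/22; then P = 8/12
  1 red: C(9,1)C(3,1)/C(12,2) = 9/22; then P = 9/12
  2 red: C(9,2)C(3,0)/C(12,2) = 6/11; then P = 10/12
P(red from Bag 2) = 19/24 ≈ 0.7917.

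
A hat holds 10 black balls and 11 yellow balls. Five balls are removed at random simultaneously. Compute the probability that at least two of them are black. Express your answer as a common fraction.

Sum the hypergeometric tail for j = 2,…,5 black balls.
Favorable = C(10,2)·C(11,3) + C(10,3)·C(11,2) + C(10,4)·C(11,1) + C(10,5)·C(11,0) = 16587; total = C(21,5) = 20349.
P = 16587/20349 = 97/119 ≈ 0.8151.

97/119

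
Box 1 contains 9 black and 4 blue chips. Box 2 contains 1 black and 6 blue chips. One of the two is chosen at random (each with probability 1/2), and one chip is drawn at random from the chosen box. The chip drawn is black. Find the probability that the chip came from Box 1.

P(black | Box 1) = 9/13; P(black | Box 2) = 1/7.
P(black) = 1/2·9/13 + 1/2·1/7 = 38/91.
By Bayes' rule, P(Box 1 | black) = 9/26 / 38/91 = 63/76 ≈ 0.8289.

63/76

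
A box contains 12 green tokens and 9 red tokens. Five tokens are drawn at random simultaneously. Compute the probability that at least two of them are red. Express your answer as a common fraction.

Sum the hypergeometric tail for j = 2,…,5 red tokens.
Favorable = C(9,2)·C(12,3) + C(9,3)·C(12,2) + C(9,4)·C(12,1) + C(9,5)·C(12,0) = 15102; total = C(21,5) = 20349.
P = 15102/20349 = 1678/2261 ≈ 0.7421.

1678/2261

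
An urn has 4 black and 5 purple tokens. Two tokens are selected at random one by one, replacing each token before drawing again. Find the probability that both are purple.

25/81

Multiply the conditional probability of each draw in order, with replacement (the composition resets each draw).
P = (5/9) · (5/9) = 25/81 ≈ 0.3086.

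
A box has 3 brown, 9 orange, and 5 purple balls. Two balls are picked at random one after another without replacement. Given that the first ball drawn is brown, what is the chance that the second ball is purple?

After removing 1 brown, the box has 5 purple out of 16 remaining.
P(second is purple | given) = 5/16 ≈ 0.3125.

5/16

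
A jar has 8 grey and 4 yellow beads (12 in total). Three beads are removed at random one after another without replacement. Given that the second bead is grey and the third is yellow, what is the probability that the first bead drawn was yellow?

3/10

P(first=yellow and the second bead is grey and the third is yellow) = (4/12)·(8/11)·(3/10) = 4/55.
P(E) = Σ over first color = 28/165 + 4/55 = 8/33.
By Bayes, P(first=yellow | E) = 4/55 / 8/33 = 3/10 ≈ 0.3000.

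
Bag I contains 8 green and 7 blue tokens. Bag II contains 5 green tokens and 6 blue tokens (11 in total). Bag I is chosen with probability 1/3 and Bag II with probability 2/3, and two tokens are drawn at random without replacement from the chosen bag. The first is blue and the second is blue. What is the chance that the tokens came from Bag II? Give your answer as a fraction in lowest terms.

30/41

P(E | Bag I) = 1/5; P(E | Bag II) = 3/11.
P(E) = 1/3·1/5 + 2/3·3/11 = 41/165.
By Bayes' rule, P(Bag II | E) = 2/11 / 41/165 = 30/41 ≈ 0.7317.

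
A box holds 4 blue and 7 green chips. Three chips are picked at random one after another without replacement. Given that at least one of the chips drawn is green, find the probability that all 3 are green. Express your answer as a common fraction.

5/23

P(all 3 green) = C(7,3)/C(11,3) = 7/33; P(at least one green) = 1 − C(4,3)/C(11,3) = 161/165.
Since 'all 3 green' ⊆ 'at least one green', P(all 3 | at least one) = 7/33 / 161/165 = 5/23 ≈ 0.2174.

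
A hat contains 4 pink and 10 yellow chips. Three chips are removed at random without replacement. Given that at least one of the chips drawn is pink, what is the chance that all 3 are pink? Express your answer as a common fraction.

P(all 3 pink) = C(4,3)/C(14,3) = 1/91; P(at least one pink) = 1 − C(10,3)/C(14,3) = 61/91.
Since 'all 3 pink' ⊆ 'at least one pink', P(all 3 | at least one) = 1/91 / 61/91 = 1/61 ≈ 0.0164.

1/61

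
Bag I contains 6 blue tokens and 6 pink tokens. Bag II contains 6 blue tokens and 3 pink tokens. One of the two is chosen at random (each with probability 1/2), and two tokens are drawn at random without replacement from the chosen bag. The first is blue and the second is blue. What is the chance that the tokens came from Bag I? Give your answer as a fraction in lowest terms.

P(E | Bag I) = 5/22; P(E | Bag II) = 5/12.
P(E) = 1/2·5/22 + 1/2·5/12 = 85/264.
By Bayes' rule, P(Bag I | E) = 5/44 / 85/264 = 6/17 ≈ 0.3529.

6/17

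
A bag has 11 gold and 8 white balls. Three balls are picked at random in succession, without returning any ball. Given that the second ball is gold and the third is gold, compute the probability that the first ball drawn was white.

P(first=white and the second ball is gold and the third is gold) = (8/19)·(11/18)·(10/17) = 440/2907.
P(E) = Σ over first color = 55/323 + 440/2907 = 55/171.
By Bayes, P(first=white | E) = 440/2907 / 55/171 = 8/17 ≈ 0.4706.

8/17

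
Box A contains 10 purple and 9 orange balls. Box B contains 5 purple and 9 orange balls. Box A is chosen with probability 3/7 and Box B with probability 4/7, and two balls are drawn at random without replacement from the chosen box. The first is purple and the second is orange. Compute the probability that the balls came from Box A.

P(E | Box A) = 5/19; P(E | Box B) = 45/182.
P(E) = 3/7·5/19 + 4/7·45/182 = 3075/12103.
By Bayes' rule, P(Box A | E) = 15/133 / 3075/12103 = 91/205 ≈ 0.4439.

91/205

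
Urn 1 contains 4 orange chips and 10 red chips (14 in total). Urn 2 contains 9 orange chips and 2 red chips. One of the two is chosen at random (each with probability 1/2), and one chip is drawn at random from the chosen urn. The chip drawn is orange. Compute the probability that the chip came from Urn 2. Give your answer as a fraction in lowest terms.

P(orange | Urn 1) = 2/7; P(orange | Urn 2) = 9/11.
P(orange) = 1/2·2/7 + 1/2·9/11 = 85/154.
By Bayes' rule, P(Urn 2 | orange) = 9/22 / 85/154 = 63/85 ≈ 0.7412.

63/85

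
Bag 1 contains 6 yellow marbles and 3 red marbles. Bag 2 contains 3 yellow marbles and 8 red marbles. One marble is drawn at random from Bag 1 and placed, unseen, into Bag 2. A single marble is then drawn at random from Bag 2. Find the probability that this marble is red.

25/36

Condition on how many of the transferred marbles are red (from Bag 1: 3 red of 9; then Bag 2 has 12 total).
  0 red: C(3,0)C(6,1)/C(9,1) = 2/3; then P = 8/12
  1 red: C(3,1)C(6,0)/C(9,1) = 1/3; then P = 9/12
P(red from Bag 2) = 25/36 ≈ 0.6944.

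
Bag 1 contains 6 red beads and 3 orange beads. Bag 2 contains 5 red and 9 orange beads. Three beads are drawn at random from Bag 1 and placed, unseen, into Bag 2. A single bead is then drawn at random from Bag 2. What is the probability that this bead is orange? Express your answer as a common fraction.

10/17

Condition on how many of the transferred beads are orange (from Bag 1: 3 orange of 9; then Bag 2 has 17 total).
  0 orange: C(3,0)C(6,3)/C(9,3) = 5/21; then P = 9/17
  1 orange: C(3,1)C(6,2)/C(9,3) = 15/28; then P = 10/17
  2 orange: C(3,2)C(6,1)/C(9,3) = 3/14; then P = 11/17
  3 orange: C(3,3)C(6,0)/C(9,3) = 1/84; then P = 12/17
P(orange from Bag 2) = 10/17 ≈ 0.5882.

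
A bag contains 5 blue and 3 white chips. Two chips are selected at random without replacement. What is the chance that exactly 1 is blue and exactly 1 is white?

Unordered draws without replacement: count favorable combinations over C(8,2).
Favorable = C(5,1) · C(3,1) = 15; total = C(8,2) = 28.
P = 15/28 = 15/28 ≈ 0.5357.

15/28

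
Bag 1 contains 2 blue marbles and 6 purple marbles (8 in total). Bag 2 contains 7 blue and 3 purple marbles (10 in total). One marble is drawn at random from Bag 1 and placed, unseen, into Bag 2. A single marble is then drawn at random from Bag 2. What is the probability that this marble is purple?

15/44

Condition on how many of the transferred marbles are purple (from Bag 1: 6 purple of 8; then Bag 2 has 11 total).
  0 purple: C(6,0)C(2,1)/C(8,1) = 1/4; then P = 3/11
  1 purple: C(6,1)C(2,0)/C(8,1) = 3/4; then P = 4/11
P(purple from Bag 2) = 15/44 ≈ 0.3409.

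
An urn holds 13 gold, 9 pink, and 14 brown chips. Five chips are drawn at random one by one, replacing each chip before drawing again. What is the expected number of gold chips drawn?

By linearity of expectation, E[X] = Σ P(draw i is gold); each independent draw has P(gold) = 13/36.
E[X] = 5 · 13/36 = 65/36 ≈ 1.8056.

65/36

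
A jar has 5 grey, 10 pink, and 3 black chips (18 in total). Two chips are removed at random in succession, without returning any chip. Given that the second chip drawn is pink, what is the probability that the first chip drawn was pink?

9/17

P(first=pink and the second chip drawn is pink) = (10/18)·(9/17) = 5/17.
P(the second chip drawn is pink) = Σ over first color = 25/153 + 5/17 + 5/51 = 5/9.
By Bayes, P(first=pink | the second chip drawn is pink) = 5/17 / 5/9 = 9/17 ≈ 0.5294.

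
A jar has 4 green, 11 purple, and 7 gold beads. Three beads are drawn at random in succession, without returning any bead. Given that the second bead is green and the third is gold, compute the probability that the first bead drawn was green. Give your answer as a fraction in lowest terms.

P(first=green and the second bead is green and the third is gold) = (4/22)·(3/21)·(7/20) = 1/110.
P(E) = Σ over first color = 1/110 + 1/30 + 1/55 = 2/33.
By Bayes, P(first=green | E) = 1/110 / 2/33 = 3/20 ≈ 0.1500.

3/20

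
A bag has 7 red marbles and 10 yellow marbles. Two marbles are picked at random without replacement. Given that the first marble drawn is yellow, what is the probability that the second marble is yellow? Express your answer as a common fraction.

9/16

After removing 1 yellow, the bag has 9 yellow out of 16 remaining.
P(second is yellow | given) = 9/16 ≈ 0.5625.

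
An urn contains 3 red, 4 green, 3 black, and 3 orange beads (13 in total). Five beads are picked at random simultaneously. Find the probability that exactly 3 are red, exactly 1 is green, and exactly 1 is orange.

4/429

Unordered draws without replacement: count favorable combinations over C(13,5).
Favorable = C(3,3) · C(4,1) · C(3,0) · C(3,1) = 12; total = C(13,5) = 1287.
P = 12/1287 = 4/429 ≈ 0.0093.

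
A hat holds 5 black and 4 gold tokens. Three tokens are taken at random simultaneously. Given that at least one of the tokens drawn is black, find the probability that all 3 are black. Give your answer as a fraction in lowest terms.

P(all 3 black) = C(5,3)/C(9,3) = 5/42; P(at least one black) = 1 − C(4,3)/C(9,3) = 20/21.
Since 'all 3 black' ⊆ 'at least one black', P(all 3 | at least one) = 5/42 / 20/21 = 1/8 ≈ 0.1250.

1/8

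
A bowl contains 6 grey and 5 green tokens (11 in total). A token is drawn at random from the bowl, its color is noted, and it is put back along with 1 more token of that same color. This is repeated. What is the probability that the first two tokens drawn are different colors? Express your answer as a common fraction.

5/11

Either grey then green, or green then grey; after the first draw the total is 12.
P = (6/11)·(5/12) + (5/11)·(6/12) = 5/11 ≈ 0.4545.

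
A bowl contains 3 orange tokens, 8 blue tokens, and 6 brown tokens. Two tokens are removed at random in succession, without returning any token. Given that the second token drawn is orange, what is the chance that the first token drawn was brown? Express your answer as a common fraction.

3/8

P(first=brown and the second token drawn is orange) = (6/17)·(3/16) = 9/136.
P(the second token drawn is orange) = Σ over first color = 3/136 + 3/34 + 9/136 = 3/17.
By Bayes, P(first=brown | the second token drawn is orange) = 9/136 / 3/17 = 3/8 ≈ 0.3750.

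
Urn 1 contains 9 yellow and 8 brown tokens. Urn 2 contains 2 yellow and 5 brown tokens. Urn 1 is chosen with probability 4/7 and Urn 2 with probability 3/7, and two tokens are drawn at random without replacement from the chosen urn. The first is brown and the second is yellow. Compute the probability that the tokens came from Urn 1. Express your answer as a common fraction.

P(E | Urn 1) = 9/34; P(E | Urn 2) = 5/21.
P(E) = 4/7·9/34 + 3/7·5/21 = 211/833.
By Bayes' rule, P(Urn 1 | E) = 18/119 / 211/833 = 126/211 ≈ 0.5972.

126/211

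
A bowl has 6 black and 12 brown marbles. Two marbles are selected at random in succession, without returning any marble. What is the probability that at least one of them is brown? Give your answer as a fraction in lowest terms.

Use the complement: P(at least one brown) = 1 − P(no brown).
P(none) = C(6,2)/C(18,2) = 15/153.
So P = 1 − 15/153 = 46/51 ≈ 0.9020.

46/51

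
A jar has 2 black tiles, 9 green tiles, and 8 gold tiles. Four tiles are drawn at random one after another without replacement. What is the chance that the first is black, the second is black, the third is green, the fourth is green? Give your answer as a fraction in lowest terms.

Multiply the conditional probability of each draw in order, without replacement, so each draw removes one from its color and from the total.
P = (2/19) · (1/18) · (9/17) · (8/16) = 1/646 ≈ 0.0015.

1/646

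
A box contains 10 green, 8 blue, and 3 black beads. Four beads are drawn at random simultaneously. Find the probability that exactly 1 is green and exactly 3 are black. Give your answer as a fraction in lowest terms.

Unordered draws without replacement: count favorable combinations over C(21,4).
Favorable = C(10,1) · C(8,0) · C(3,3) = 10; total = C(21,4) = 5985.
P = 10/5985 = 2/1197 ≈ 0.0017.

2/1197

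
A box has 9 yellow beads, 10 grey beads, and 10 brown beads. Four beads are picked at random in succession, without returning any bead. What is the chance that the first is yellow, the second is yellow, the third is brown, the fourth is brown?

Multiply the conditional probability of each draw in order, without replacement, so each draw removes one from its color and from the total.
P = (9/29) · (8/28) · (10/27) · (9/26) = 30/2639 ≈ 0.0114.

30/2639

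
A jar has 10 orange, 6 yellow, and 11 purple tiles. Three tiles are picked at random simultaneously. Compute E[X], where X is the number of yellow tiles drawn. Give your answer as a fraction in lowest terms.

By linearity of expectation, E[X] = Σ P(draw i is yellow); by symmetry each draw (even without replacement) has P(yellow) = 6/27.
E[X] = 3 · 6/27 = 2/3 ≈ 0.6667.

2/3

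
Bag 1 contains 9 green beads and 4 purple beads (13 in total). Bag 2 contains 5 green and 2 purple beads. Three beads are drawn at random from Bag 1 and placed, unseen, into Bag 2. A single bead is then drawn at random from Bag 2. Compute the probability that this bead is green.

Condition on how many of the transferred beads are green (from Bag 1: 9 green of 13; then Bag 2 has 10 total).
  0 green: C(9,0)C(4,3)/C(13,3) = 2/143; then P = 5/10
  1 green: C(9,1)C(4,2)/C(13,3) = 27/143; then P = 6/10
  2 green: C(9,2)C(4,1)/C(13,3) = 72/143; then P = 7/10
  3 green: C(9,3)C(4,0)/C(13,3) = 42/143; then P = 8/10
P(green from Bag 2) = 46/65 ≈ 0.7077.

46/65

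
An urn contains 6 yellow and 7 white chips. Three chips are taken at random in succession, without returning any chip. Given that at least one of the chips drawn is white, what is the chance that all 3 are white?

P(all 3 white) = C(7,3)/C(13,3) = 35/286; P(at least one white) = 1 − C(6,3)/C(13,3) = 133/143.
Since 'all 3 white' ⊆ 'at least one white', P(all 3 | at least one) = 35/286 / 133/143 = 5/38 ≈ 0.1316.

5/38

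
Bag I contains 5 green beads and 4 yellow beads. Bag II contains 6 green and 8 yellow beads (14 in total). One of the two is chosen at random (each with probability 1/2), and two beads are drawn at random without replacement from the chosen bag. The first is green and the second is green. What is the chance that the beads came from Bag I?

91/145

P(E | Bag I) = 5/18; P(E | Bag II) = 15/91.
P(E) = 1/2·5/18 + 1/2·15/91 = 725/3276.
By Bayes' rule, P(Bag I | E) = 5/36 / 725/3276 = 91/145 ≈ 0.6276.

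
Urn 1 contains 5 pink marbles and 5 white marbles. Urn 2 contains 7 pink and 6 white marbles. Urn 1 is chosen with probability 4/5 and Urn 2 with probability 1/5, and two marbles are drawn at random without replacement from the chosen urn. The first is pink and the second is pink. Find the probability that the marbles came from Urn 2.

63/271

P(E | Urn 1) = 2/9; P(E | Urn 2) = 7/26.
P(E) = 4/5·2/9 + 1/5·7/26 = 271/1170.
By Bayes' rule, P(Urn 2 | E) = 7/130 / 271/1170 = 63/271 ≈ 0.2325.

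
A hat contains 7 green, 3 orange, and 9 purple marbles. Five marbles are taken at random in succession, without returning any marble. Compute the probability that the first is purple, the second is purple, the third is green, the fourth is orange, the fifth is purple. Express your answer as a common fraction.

49/6460

Multiply the conditional probability of each draw in order, without replacement, so each draw removes one from its color and from the total.
P = (9/19) · (8/18) · (7/17) · (3/16) · (7/15) = 49/6460 ≈ 0.0076.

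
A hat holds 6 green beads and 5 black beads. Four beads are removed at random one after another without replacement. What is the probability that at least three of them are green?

Sum the hypergeometric tail for j = 3,…,4 green beads.
Favorable = C(6,3)·C(5,1) + C(6,4)·C(5,0) = 115; total = C(11,4) = 330.
P = 115/330 = 23/66 ≈ 0.3485.

23/66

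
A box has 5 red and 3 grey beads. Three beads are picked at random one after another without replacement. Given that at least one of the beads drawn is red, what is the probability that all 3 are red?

P(all 3 red) = C(5,3)/C(8,3) = 5/28; P(at least one red) = 1 − C(3,3)/C(8,3) = 55/56.
Since 'all 3 red' ⊆ 'at least one red', P(all 3 | at least one) = 5/28 / 55/56 = 2/11 ≈ 0.1818.

2/11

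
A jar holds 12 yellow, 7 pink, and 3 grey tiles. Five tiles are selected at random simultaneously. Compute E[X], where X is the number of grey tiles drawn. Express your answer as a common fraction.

By linearity of expectation, E[X] = Σ P(draw i is grey); by symmetry each draw (even without replacement) has P(grey) = 3/22.
E[X] = 5 · 3/22 = 15/22 ≈ 0.6818.

15/22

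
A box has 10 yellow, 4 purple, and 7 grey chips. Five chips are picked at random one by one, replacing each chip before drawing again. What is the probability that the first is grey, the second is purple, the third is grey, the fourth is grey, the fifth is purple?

Multiply the conditional probability of each draw in order, with replacement (the composition resets each draw).
P = (7/21) · (4/21) · (7/21) · (7/21) · (4/21) = 16/11907 ≈ 0.0013.

16/11907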